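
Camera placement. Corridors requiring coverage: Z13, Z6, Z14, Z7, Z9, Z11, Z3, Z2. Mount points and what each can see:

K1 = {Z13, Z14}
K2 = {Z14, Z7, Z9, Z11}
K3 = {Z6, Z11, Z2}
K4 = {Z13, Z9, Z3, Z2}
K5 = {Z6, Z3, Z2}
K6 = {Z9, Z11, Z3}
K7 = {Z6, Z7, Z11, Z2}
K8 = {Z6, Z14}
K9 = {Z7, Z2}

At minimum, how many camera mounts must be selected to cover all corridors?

K1, K2, K5 together cover {Z13, Z6, Z14, Z7, Z9, Z11, Z3, Z2} — every corridor.
No 2 of the 9 camera mounts cover everything (all 36 pairs fall short), so 3 is minimum.

3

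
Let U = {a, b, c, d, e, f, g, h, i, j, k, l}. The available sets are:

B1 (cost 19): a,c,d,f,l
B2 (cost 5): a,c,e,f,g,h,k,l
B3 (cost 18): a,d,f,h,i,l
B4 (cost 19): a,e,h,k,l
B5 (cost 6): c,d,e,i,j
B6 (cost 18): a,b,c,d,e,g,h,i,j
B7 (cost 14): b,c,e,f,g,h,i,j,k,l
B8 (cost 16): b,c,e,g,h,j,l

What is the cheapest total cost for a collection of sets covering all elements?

B2, B6 cover every element at cost 5 + 18 = 23.
Any cover uses at least 2 sets; among all covering selections none totals below 23.
Greedy by coverage-per-cost would pick B2, B5, B7 for 25 — worse than the optimum 23.

23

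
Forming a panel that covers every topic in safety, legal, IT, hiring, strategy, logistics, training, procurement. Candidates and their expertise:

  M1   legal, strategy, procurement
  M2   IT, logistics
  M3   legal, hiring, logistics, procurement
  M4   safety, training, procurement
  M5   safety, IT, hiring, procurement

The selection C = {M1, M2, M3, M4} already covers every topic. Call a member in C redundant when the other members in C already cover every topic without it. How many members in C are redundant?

0

Drop M1: strategy uncovered — not redundant.
Drop M2: IT uncovered — not redundant.
Drop M3: hiring uncovered — not redundant.
Drop M4: safety, training uncovered — not redundant.
None of the members in C is redundant.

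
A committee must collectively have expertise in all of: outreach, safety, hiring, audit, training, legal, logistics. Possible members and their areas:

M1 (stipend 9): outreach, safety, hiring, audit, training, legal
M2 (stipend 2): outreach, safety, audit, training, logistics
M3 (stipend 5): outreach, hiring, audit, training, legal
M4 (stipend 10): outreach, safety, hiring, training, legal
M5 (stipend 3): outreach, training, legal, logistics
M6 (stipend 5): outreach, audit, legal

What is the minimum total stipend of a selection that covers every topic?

M2, M3 cover every topic at stipend 2 + 5 = 7.
Any cover uses at least 2 members; among all covering selections none totals below 7.

7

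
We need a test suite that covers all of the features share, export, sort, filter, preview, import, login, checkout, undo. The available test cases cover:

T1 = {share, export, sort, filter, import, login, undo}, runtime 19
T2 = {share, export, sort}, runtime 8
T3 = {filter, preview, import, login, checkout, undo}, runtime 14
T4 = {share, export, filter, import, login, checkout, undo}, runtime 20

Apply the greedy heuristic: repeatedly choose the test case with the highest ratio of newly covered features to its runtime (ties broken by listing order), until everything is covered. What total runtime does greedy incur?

Pick 1: T3 adds 6 new (filter, preview, import, login, checkout, undo) at runtime 14 (ratio 6/14).
Pick 2: T2 adds 3 new (share, export, sort) at runtime 8 (ratio 3/8).
Greedy total runtime: 14 + 8 = 22.

22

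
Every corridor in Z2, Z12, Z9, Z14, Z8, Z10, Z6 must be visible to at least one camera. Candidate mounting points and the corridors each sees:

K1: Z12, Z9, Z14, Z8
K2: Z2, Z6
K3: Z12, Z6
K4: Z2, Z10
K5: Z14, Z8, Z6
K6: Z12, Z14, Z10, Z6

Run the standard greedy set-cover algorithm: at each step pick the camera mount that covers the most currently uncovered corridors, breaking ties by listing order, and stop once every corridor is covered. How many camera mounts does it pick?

3

Pick 1: K1 covers 4 new corridors (Z12, Z9, Z14, Z8).
Pick 2: K2 covers 2 new corridors (Z2, Z6).
Pick 3: K4 covers 1 new corridors (Z10).
Greedy uses 3 camera mounts.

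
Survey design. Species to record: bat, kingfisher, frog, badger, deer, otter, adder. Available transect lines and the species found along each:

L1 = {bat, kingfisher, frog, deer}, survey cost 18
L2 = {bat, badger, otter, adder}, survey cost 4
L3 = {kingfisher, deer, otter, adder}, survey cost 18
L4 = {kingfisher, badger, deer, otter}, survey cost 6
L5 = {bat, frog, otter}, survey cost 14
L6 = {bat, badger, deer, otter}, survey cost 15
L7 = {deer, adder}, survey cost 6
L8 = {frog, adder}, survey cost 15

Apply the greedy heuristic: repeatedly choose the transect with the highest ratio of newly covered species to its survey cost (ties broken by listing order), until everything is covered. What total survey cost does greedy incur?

Pick 1: L2 adds 4 new (bat, badger, otter, adder) at survey cost 4 (ratio 4/4).
Pick 2: L4 adds 2 new (kingfisher, deer) at survey cost 6 (ratio 2/6).
Pick 3: L5 adds 1 new (frog) at survey cost 14 (ratio 1/14).
Greedy total survey cost: 4 + 6 + 14 = 24. (The true optimum is 22, so greedy overshoots here.)

24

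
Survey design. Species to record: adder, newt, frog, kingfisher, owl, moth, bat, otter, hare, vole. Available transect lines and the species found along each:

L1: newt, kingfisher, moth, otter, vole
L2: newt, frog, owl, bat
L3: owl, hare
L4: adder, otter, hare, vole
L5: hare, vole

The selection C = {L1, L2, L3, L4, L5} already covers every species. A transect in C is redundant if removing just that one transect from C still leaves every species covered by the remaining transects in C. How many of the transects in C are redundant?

Drop L1: kingfisher, moth uncovered — not redundant.
Drop L2: frog, bat uncovered — not redundant.
Drop L3: the rest still cover every species — redundant.
Drop L4: adder uncovered — not redundant.
Drop L5: the rest still cover every species — redundant.
2 redundant: L3, L5.

2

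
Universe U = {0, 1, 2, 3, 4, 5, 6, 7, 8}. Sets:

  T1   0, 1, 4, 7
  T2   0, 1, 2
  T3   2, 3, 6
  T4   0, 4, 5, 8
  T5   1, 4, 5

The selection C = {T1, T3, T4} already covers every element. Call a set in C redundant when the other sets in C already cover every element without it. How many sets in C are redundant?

0

Drop T1: 1, 7 uncovered — not redundant.
Drop T3: 2, 3, 6 uncovered — not redundant.
Drop T4: 5, 8 uncovered — not redundant.
None of the sets in C is redundant.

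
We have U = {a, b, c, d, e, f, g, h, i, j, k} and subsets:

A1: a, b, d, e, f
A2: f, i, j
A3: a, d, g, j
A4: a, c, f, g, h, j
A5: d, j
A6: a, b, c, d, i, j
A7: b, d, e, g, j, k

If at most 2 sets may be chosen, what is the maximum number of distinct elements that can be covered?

Choosing A4, A7 covers {a, b, c, d, e, f, g, h, j, k} — 10 elements.
No choice of 2 sets does better; here i is left uncovered.

10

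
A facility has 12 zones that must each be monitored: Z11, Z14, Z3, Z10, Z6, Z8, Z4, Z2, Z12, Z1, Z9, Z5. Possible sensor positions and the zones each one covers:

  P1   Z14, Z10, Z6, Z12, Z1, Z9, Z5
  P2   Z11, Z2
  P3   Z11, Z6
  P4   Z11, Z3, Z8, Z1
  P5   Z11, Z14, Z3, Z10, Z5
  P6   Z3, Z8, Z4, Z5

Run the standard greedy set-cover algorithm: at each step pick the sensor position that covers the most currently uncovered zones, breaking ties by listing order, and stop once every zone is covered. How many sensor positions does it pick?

4

Pick 1: P1 covers 7 new zones (Z14, Z10, Z6, Z12, Z1, Z9, Z5).
Pick 2: P4 covers 3 new zones (Z11, Z3, Z8).
Pick 3: P2 covers 1 new zones (Z2).
Pick 4: P6 covers 1 new zones (Z4).
Greedy uses 4 sensor positions. (The true minimum is 3.)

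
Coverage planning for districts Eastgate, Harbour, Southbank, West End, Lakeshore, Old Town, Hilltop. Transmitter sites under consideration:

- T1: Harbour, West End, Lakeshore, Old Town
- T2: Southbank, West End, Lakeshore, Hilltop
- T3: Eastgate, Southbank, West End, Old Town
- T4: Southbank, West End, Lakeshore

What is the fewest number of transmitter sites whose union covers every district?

3

T1, T2, T3 together cover {Eastgate, Harbour, Southbank, West End, Lakeshore, Old Town, Hilltop} — every district.
No 2 of the 4 transmitter sites cover everything (all 6 pairs fall short), so 3 is minimum.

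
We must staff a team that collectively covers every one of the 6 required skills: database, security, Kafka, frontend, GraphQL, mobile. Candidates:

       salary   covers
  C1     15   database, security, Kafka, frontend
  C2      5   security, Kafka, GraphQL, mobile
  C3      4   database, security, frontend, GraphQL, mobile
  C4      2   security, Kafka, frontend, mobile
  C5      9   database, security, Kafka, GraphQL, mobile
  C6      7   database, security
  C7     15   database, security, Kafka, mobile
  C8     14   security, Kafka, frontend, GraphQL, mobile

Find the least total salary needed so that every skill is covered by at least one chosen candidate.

C3, C4 cover every skill at salary 4 + 2 = 6.
Any cover uses at least 2 candidates; among all covering selections none totals below 6.

6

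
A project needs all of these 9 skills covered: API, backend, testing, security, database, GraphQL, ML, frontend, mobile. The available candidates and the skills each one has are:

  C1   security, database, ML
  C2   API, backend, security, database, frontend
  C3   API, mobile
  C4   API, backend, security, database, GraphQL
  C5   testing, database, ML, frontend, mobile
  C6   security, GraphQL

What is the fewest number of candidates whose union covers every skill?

2

C4, C5 together cover {API, backend, testing, security, database, GraphQL, ML, frontend, mobile} — every skill.
No single candidate contains all 9 skills, so 2 is optimal.
Greedy (largest uncovered first) would take C2, C5, C4 — 3 candidates — but 2 suffice.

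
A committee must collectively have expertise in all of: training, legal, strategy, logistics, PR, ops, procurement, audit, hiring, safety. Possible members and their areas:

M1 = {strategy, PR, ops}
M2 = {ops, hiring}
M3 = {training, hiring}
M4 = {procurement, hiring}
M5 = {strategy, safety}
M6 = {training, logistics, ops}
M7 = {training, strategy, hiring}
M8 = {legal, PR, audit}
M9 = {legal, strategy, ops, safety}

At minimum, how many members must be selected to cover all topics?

M4, M5, M6, M8 together cover {training, legal, strategy, logistics, PR, ops, procurement, audit, hiring, safety} — every topic.
No 3 of the 9 members cover everything (all 84 triples fall short), so 4 is minimum.

4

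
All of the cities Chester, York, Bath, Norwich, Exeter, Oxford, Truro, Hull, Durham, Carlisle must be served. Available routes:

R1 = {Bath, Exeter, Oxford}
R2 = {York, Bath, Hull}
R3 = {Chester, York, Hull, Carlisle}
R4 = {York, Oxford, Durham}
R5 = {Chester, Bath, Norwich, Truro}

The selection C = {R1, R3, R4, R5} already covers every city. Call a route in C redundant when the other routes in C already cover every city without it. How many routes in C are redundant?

Drop R1: Exeter uncovered — not redundant.
Drop R3: Hull, Carlisle uncovered — not redundant.
Drop R4: Durham uncovered — not redundant.
Drop R5: Norwich, Truro uncovered — not redundant.
None of the routes in C is redundant.

0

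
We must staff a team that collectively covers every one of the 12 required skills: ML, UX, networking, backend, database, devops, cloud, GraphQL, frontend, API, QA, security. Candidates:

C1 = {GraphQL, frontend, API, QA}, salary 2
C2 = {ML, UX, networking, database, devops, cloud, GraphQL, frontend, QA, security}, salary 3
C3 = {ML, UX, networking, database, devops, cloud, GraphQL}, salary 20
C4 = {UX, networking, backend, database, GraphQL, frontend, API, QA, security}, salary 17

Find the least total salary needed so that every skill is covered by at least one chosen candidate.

C2, C4 cover every skill at salary 3 + 17 = 20.
Any cover uses at least 2 candidates; among all covering selections none totals below 20.

20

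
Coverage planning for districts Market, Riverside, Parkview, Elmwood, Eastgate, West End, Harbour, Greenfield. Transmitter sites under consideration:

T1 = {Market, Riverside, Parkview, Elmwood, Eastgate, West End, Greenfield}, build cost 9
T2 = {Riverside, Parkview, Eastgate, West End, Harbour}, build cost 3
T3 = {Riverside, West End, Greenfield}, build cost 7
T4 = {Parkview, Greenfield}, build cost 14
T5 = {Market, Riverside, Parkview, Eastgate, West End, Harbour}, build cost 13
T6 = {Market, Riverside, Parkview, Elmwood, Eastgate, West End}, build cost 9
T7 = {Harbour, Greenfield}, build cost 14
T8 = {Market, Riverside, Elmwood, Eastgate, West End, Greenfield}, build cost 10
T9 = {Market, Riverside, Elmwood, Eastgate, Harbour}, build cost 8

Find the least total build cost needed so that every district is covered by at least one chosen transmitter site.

12

T1, T2 cover every district at build cost 9 + 3 = 12.
Any cover uses at least 2 transmitter sites; among all covering selections none totals below 12.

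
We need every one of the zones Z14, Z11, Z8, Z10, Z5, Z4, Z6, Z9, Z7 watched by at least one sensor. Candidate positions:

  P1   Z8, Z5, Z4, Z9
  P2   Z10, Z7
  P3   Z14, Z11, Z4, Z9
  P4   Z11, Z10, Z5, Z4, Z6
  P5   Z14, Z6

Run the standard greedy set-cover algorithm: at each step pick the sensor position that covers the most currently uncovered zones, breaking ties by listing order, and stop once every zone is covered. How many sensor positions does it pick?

Pick 1: P4 covers 5 new zones (Z11, Z10, Z5, Z4, Z6).
Pick 2: P1 covers 2 new zones (Z8, Z9).
Pick 3: P2 covers 1 new zones (Z7).
Pick 4: P3 covers 1 new zones (Z14).
Greedy uses 4 sensor positions.

4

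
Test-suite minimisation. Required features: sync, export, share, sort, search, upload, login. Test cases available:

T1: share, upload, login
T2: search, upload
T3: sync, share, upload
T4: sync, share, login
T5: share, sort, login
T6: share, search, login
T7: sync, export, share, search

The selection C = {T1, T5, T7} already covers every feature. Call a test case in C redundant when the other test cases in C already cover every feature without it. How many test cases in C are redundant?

0

Drop T1: upload uncovered — not redundant.
Drop T5: sort uncovered — not redundant.
Drop T7: sync, export, search uncovered — not redundant.
None of the test cases in C is redundant.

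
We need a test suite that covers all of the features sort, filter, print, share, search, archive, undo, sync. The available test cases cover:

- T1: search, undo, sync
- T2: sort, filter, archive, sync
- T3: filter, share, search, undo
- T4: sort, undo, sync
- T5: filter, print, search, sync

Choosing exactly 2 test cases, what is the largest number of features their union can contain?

Choosing T2, T3 covers {sort, filter, share, search, archive, undo, sync} — 7 features.
No choice of 2 test cases does better; here print is left uncovered.

7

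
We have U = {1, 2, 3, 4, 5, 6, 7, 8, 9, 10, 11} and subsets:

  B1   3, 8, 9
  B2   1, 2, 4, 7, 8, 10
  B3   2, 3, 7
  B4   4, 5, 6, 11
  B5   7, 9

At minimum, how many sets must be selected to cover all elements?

B1, B2, B4 together cover {1, 2, 3, 4, 5, 6, 7, 8, 9, 10, 11} — every element.
No 2 of the 5 sets cover everything (all 10 pairs fall short), so 3 is minimum.

3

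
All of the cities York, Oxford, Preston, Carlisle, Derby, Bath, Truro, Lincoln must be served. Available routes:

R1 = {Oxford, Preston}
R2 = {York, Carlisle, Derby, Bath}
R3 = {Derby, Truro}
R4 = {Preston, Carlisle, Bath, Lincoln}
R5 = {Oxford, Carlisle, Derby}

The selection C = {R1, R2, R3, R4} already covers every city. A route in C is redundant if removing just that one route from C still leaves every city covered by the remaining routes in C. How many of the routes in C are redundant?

Drop R1: Oxford uncovered — not redundant.
Drop R2: York uncovered — not redundant.
Drop R3: Truro uncovered — not redundant.
Drop R4: Lincoln uncovered — not redundant.
None of the routes in C is redundant.

0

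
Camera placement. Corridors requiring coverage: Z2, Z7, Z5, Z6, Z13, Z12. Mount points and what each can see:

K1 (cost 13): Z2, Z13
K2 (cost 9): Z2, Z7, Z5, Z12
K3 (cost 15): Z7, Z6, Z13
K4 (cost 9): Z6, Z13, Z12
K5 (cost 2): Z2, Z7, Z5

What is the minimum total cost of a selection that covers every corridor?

11

K4, K5 cover every corridor at cost 9 + 2 = 11.
Any cover uses at least 2 camera mounts; among all covering selections none totals below 11.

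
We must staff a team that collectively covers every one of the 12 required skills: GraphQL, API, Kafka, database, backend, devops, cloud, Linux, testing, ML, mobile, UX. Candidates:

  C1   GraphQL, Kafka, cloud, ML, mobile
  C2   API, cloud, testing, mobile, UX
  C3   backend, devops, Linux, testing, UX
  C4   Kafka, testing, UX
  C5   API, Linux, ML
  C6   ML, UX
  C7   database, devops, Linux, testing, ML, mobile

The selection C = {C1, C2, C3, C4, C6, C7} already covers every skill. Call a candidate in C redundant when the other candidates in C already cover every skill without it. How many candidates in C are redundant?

2

Drop C1: GraphQL uncovered — not redundant.
Drop C2: API uncovered — not redundant.
Drop C3: backend uncovered — not redundant.
Drop C4: the rest still cover every skill — redundant.
Drop C6: the rest still cover every skill — redundant.
Drop C7: database uncovered — not redundant.
2 redundant: C4, C6.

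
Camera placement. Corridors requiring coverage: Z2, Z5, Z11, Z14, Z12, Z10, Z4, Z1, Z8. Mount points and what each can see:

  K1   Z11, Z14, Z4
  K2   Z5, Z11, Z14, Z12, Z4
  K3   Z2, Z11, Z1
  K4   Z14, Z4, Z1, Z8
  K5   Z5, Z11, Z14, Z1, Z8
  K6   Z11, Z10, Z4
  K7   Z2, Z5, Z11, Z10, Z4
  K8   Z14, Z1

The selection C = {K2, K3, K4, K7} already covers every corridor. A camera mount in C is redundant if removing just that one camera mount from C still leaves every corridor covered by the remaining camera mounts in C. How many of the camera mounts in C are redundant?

Drop K2: Z12 uncovered — not redundant.
Drop K3: the rest still cover every corridor — redundant.
Drop K4: Z8 uncovered — not redundant.
Drop K7: Z10 uncovered — not redundant.
1 redundant: K3.

1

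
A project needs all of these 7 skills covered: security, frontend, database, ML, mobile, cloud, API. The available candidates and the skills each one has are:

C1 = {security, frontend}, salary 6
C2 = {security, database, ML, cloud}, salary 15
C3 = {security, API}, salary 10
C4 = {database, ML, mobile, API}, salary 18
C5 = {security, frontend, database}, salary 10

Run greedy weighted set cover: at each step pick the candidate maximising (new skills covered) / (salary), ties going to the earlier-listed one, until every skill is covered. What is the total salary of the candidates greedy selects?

39

Pick 1: C1 adds 2 new (security, frontend) at salary 6 (ratio 2/6).
Pick 2: C4 adds 4 new (database, ML, mobile, API) at salary 18 (ratio 4/18).
Pick 3: C2 adds 1 new (cloud) at salary 15 (ratio 1/15).
Greedy total salary: 6 + 18 + 15 = 39.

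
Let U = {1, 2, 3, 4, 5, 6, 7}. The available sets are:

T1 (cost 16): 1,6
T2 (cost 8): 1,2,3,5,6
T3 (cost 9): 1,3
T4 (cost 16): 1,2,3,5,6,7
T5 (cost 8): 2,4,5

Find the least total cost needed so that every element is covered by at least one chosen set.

24

T4, T5 cover every element at cost 16 + 8 = 24.
Any cover uses at least 2 sets; among all covering selections none totals below 24.
Greedy by coverage-per-cost would pick T2, T5, T4 for 32 — worse than the optimum 24.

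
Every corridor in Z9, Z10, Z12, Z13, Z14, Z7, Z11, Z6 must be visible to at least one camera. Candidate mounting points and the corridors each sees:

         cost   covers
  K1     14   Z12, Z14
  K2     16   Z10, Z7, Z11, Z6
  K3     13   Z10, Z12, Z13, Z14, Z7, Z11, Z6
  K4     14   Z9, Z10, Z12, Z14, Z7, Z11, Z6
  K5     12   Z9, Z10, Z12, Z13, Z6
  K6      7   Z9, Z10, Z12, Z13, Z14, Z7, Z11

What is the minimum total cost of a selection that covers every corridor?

19

K5, K6 cover every corridor at cost 12 + 7 = 19.
Any cover uses at least 2 camera mounts; among all covering selections none totals below 19.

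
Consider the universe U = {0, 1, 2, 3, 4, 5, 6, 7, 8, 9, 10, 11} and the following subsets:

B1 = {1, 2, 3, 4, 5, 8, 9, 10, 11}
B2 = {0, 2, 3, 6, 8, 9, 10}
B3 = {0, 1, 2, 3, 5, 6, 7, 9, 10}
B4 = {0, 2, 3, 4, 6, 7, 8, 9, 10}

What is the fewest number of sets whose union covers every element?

2

B1, B3 together cover {0, 1, 2, 3, 4, 5, 6, 7, 8, 9, 10, 11} — every element.
No single set contains all 12 elements, so 2 is optimal.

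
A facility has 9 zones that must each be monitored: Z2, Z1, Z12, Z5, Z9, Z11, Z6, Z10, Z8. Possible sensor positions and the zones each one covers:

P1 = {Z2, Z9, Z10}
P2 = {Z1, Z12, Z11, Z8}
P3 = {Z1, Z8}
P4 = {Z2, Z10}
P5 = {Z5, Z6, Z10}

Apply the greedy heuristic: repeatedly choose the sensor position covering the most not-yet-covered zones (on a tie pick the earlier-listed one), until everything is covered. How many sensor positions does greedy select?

Pick 1: P2 covers 4 new zones (Z1, Z12, Z11, Z8).
Pick 2: P1 covers 3 new zones (Z2, Z9, Z10).
Pick 3: P5 covers 2 new zones (Z5, Z6).
Greedy uses 3 sensor positions.

3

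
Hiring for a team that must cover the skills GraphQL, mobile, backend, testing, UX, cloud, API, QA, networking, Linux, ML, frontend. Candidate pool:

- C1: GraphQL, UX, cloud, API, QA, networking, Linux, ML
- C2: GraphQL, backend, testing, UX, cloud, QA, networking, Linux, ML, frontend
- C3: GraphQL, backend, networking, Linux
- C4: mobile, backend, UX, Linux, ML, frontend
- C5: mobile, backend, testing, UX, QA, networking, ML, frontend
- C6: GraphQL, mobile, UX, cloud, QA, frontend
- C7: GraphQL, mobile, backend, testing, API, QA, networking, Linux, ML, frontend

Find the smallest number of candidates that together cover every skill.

2

C1, C5 together cover {GraphQL, mobile, backend, testing, UX, cloud, API, QA, networking, Linux, ML, frontend} — every skill.
No single candidate contains all 12 skills, so 2 is optimal.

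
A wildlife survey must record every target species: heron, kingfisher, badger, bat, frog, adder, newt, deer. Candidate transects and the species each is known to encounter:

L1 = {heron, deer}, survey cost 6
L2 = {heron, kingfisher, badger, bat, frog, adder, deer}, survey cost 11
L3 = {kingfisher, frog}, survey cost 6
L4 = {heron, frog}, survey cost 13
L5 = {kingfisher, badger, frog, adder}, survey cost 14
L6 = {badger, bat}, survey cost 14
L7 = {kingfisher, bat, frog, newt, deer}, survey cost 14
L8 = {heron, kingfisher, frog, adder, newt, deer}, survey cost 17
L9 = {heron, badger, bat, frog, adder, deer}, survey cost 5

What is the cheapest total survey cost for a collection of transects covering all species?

19

L7, L9 cover every species at survey cost 14 + 5 = 19.
Any cover uses at least 2 transects; among all covering selections none totals below 19.
Greedy by coverage-per-survey cost would pick L9, L3, L7 for 25 — worse than the optimum 19.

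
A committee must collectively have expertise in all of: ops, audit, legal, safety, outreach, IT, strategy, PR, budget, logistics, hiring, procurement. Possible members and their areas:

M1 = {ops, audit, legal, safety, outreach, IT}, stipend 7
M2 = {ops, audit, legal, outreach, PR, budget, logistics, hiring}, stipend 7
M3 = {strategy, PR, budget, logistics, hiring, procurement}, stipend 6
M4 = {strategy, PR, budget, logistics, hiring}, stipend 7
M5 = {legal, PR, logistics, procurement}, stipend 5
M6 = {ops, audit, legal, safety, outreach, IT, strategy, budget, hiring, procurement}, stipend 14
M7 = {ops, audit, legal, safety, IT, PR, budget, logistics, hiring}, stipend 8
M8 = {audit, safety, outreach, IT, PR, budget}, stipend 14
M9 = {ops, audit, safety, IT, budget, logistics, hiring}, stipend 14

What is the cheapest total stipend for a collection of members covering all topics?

M1, M3 cover every topic at stipend 7 + 6 = 13.
Any cover uses at least 2 members; among all covering selections none totals below 13.

13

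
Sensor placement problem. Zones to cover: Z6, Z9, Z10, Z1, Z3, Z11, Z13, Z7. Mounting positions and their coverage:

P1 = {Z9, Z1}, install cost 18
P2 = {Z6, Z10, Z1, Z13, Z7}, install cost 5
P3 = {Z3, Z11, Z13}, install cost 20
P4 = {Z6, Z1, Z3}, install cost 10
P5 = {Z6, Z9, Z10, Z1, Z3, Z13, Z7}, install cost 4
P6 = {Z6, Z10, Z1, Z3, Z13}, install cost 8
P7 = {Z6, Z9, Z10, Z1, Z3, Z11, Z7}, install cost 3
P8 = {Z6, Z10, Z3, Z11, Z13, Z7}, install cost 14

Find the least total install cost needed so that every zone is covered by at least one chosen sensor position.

7

P5, P7 cover every zone at install cost 4 + 3 = 7.
Any cover uses at least 2 sensor positions; among all covering selections none totals below 7.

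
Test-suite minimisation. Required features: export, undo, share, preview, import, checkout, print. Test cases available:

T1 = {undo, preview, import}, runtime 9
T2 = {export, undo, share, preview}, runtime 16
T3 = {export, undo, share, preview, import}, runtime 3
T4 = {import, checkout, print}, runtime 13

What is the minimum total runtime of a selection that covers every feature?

16

T3, T4 cover every feature at runtime 3 + 13 = 16.
Any cover uses at least 2 test cases; among all covering selections none totals below 16.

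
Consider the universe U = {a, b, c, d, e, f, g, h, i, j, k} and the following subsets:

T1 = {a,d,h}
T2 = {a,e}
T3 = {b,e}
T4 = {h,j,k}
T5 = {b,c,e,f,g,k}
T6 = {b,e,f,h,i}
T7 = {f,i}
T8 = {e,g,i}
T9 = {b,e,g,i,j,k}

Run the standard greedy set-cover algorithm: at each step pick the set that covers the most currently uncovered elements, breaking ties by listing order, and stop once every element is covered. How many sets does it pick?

3

Pick 1: T5 covers 6 new elements (b, c, e, f, g, k).
Pick 2: T1 covers 3 new elements (a, d, h).
Pick 3: T9 covers 2 new elements (i, j).
Greedy uses 3 sets.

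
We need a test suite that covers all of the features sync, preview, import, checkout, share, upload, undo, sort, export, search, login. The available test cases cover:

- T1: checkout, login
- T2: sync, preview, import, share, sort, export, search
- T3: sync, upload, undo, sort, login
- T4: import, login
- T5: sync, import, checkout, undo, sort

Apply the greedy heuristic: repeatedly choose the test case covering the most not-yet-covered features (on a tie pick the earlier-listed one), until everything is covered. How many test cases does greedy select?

Pick 1: T2 covers 7 new features (sync, preview, import, share, sort, export, search).
Pick 2: T3 covers 3 new features (upload, undo, login).
Pick 3: T1 covers 1 new features (checkout).
Greedy uses 3 test cases.

3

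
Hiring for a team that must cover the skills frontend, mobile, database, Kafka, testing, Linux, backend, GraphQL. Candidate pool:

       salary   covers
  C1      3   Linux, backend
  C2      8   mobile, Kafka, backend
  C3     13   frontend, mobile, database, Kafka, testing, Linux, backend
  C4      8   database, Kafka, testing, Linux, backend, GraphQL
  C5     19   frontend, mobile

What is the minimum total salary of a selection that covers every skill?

21

C3, C4 cover every skill at salary 13 + 8 = 21.
Any cover uses at least 2 candidates; among all covering selections none totals below 21.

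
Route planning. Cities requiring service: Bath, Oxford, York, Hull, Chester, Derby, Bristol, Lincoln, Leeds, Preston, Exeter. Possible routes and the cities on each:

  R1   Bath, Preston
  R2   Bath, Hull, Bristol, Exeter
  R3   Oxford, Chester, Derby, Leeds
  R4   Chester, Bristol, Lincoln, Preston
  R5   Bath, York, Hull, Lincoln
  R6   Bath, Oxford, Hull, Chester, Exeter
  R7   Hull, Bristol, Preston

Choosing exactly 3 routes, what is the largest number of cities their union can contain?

Choosing R2, R3, R4 covers {Bath, Oxford, Hull, Chester, Derby, Bristol, Lincoln, Leeds, Preston, Exeter} — 10 cities.
No choice of 3 routes does better; here York is left uncovered.

10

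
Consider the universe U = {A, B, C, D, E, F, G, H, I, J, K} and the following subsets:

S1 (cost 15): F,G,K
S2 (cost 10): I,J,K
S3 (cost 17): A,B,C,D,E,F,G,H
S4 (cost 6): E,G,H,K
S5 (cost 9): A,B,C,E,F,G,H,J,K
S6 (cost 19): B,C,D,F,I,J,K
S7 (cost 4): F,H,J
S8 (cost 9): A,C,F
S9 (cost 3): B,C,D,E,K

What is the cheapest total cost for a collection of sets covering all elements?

22

S2, S5, S9 cover every element at cost 10 + 9 + 3 = 22.
Any cover uses at least 2 sets; among all covering selections none totals below 22.
Greedy by coverage-per-cost would pick S9, S7, S5, S2 for 26 — worse than the optimum 22.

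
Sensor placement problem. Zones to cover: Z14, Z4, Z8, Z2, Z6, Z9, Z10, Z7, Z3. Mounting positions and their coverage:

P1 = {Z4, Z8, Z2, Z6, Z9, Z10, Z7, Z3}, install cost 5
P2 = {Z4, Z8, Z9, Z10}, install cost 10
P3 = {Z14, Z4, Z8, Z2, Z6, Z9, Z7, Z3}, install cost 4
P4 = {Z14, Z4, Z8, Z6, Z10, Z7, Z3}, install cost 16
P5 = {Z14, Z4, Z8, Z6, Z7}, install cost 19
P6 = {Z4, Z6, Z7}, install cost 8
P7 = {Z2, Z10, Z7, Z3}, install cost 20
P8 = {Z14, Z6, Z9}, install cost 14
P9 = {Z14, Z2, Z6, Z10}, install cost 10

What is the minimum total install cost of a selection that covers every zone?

9

P1, P3 cover every zone at install cost 5 + 4 = 9.
Any cover uses at least 2 sensor positions; among all covering selections none totals below 9.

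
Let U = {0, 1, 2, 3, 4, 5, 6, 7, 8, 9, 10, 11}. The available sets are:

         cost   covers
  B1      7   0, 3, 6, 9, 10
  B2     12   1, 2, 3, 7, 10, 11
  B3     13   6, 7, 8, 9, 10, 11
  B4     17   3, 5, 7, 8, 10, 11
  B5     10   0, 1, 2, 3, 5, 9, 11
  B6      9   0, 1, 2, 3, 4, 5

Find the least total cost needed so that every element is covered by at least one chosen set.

B3, B6 cover every element at cost 13 + 9 = 22.
Any cover uses at least 2 sets; among all covering selections none totals below 22.

22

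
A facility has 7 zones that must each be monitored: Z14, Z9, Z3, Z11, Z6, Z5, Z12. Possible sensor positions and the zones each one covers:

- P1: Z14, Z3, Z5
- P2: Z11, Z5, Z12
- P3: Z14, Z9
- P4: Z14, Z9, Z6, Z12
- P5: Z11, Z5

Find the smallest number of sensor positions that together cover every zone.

3

P1, P2, P4 together cover {Z14, Z9, Z3, Z11, Z6, Z5, Z12} — every zone.
No 2 of the 5 sensor positions cover everything (all 10 pairs fall short), so 3 is minimum.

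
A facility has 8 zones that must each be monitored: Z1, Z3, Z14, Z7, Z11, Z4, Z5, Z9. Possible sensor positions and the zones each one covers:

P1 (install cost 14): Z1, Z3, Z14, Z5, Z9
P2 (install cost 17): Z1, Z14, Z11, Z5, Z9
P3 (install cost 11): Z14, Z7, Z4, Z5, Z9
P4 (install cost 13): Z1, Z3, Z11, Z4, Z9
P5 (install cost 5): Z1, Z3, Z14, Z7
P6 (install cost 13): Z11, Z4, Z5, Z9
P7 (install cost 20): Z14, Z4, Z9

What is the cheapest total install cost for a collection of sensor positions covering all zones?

18

P5, P6 cover every zone at install cost 5 + 13 = 18.
Any cover uses at least 2 sensor positions; among all covering selections none totals below 18.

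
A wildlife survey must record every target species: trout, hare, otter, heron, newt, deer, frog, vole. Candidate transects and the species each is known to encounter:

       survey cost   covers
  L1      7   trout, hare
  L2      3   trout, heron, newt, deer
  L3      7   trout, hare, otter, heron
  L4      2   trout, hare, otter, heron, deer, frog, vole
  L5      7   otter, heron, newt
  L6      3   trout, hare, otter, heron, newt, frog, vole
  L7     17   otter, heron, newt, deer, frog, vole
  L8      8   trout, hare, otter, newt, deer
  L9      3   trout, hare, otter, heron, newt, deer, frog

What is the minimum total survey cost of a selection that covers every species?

L2, L4 cover every species at survey cost 3 + 2 = 5.
Any cover uses at least 2 transects; among all covering selections none totals below 5.

5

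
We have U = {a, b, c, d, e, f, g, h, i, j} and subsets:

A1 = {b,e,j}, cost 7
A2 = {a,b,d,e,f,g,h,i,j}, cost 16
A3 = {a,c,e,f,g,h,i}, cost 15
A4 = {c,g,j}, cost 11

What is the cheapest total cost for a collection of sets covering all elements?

A2, A4 cover every element at cost 16 + 11 = 27.
Any cover uses at least 2 sets; among all covering selections none totals below 27.

27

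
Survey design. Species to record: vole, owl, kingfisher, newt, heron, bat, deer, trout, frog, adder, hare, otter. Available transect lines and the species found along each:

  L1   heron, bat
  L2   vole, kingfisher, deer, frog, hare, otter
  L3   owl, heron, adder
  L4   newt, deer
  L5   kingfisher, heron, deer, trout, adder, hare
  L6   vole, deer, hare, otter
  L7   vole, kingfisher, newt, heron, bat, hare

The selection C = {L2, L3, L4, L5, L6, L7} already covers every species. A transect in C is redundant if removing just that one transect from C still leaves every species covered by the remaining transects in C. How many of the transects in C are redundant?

2

Drop L2: frog uncovered — not redundant.
Drop L3: owl uncovered — not redundant.
Drop L4: the rest still cover every species — redundant.
Drop L5: trout uncovered — not redundant.
Drop L6: the rest still cover every species — redundant.
Drop L7: bat uncovered — not redundant.
2 redundant: L4, L6.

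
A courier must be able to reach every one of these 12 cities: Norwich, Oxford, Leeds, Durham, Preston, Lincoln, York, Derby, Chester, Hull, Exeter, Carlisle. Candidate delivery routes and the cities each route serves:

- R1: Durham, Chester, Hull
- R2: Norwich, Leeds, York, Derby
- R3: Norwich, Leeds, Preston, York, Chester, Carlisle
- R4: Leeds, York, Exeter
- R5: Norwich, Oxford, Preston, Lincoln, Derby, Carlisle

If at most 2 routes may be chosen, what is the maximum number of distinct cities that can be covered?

Choosing R1, R5 covers {Norwich, Oxford, Durham, Preston, Lincoln, Derby, Chester, Hull, Carlisle} — 9 cities.
No choice of 2 routes does better; here Leeds, York, Exeter are left uncovered.

9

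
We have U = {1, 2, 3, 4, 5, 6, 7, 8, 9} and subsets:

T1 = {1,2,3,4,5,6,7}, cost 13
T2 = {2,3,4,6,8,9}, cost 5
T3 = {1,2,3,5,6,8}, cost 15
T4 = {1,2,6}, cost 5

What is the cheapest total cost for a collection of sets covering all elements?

18

T1, T2 cover every element at cost 13 + 5 = 18.
Any cover uses at least 2 sets; among all covering selections none totals below 18.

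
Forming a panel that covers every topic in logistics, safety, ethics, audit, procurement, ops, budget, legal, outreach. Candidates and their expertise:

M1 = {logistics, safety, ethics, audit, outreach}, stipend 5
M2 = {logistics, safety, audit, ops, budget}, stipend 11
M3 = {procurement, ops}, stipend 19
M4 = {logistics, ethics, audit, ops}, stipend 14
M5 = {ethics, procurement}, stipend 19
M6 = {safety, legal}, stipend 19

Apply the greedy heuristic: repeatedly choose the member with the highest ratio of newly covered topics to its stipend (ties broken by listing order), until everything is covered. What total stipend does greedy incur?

54

Pick 1: M1 adds 5 new (logistics, safety, ethics, audit, outreach) at stipend 5 (ratio 5/5).
Pick 2: M2 adds 2 new (ops, budget) at stipend 11 (ratio 2/11).
Pick 3: M3 adds 1 new (procurement) at stipend 19 (ratio 1/19).
Pick 4: M6 adds 1 new (legal) at stipend 19 (ratio 1/19).
Greedy total stipend: 5 + 11 + 19 + 19 = 54.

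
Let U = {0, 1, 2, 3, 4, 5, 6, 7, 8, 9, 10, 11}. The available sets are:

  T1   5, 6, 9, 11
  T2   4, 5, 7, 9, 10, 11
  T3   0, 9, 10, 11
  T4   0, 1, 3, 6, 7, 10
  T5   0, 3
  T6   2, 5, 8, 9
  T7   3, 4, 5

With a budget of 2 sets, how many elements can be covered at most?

Choosing T2, T4 covers {0, 1, 3, 4, 5, 6, 7, 9, 10, 11} — 10 elements.
No choice of 2 sets does better; here 2, 8 are left uncovered.

10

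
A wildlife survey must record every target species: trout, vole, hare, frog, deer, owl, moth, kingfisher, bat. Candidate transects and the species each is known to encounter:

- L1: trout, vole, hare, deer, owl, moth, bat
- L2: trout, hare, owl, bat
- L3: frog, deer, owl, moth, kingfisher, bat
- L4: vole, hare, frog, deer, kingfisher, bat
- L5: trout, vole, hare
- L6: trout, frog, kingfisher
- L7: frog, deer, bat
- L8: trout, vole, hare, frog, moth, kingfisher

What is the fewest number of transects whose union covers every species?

2

L1, L3 together cover {trout, vole, hare, frog, deer, owl, moth, kingfisher, bat} — every species.
No single transect contains all 9 species, so 2 is optimal.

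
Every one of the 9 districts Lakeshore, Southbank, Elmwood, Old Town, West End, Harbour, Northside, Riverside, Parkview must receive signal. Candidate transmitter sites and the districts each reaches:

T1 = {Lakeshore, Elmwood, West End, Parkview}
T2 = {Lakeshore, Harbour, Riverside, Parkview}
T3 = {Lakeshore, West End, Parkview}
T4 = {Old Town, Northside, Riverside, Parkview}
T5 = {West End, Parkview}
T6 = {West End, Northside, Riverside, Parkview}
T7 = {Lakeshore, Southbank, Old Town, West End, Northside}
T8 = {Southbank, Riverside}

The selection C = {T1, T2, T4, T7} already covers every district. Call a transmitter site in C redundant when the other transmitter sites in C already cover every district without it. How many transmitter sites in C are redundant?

Drop T1: Elmwood uncovered — not redundant.
Drop T2: Harbour uncovered — not redundant.
Drop T4: the rest still cover every district — redundant.
Drop T7: Southbank uncovered — not redundant.
1 redundant: T4.

1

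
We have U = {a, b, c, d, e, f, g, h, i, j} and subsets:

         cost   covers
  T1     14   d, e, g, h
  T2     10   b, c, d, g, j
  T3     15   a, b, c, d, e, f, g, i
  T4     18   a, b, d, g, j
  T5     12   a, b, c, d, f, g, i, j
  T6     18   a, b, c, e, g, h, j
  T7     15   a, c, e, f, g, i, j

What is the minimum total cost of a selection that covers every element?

26

T1, T5 cover every element at cost 14 + 12 = 26.
Any cover uses at least 2 sets; among all covering selections none totals below 26.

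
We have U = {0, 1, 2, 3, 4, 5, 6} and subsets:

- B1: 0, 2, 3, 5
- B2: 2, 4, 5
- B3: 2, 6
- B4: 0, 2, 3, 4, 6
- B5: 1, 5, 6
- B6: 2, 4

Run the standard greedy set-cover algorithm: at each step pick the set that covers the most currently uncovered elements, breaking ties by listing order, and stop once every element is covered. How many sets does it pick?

Pick 1: B4 covers 5 new elements (0, 2, 3, 4, 6).
Pick 2: B5 covers 2 new elements (1, 5).
Greedy uses 2 sets.

2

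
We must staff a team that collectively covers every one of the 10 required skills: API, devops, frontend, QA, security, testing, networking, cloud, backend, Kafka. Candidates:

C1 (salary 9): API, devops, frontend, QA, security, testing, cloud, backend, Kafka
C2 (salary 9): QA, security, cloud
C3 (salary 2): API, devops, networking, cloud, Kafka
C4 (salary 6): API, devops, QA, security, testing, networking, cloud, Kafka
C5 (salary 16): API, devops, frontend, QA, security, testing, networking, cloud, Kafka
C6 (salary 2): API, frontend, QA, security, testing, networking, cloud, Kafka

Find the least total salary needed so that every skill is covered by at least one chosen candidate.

11

C1, C3 cover every skill at salary 9 + 2 = 11.
Any cover uses at least 2 candidates; among all covering selections none totals below 11.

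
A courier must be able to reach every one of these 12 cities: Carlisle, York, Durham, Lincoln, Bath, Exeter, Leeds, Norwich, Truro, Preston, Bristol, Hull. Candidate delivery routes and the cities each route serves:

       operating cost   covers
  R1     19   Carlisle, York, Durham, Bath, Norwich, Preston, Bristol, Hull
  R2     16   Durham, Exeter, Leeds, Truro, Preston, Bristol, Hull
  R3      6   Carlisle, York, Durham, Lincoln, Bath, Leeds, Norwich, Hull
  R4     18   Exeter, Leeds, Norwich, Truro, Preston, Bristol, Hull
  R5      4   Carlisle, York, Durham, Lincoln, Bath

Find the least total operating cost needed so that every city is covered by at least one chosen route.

22

R2, R3 cover every city at operating cost 16 + 6 = 22.
Any cover uses at least 2 routes; among all covering selections none totals below 22.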